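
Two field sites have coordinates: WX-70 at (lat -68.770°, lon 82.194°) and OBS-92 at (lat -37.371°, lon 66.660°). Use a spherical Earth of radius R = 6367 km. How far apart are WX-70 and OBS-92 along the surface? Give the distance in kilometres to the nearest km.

3616 km

Δφ = 31.3990°,  Δλ = -15.5340°
a = sin²(Δφ/2) + cos φ₁ cos φ₂ sin²(Δλ/2) = 0.078476
c = 2·arcsin(√a) = 0.567871 rad = 32.5366°
d = R·c = 6367 × 0.567871 = 3615.6 km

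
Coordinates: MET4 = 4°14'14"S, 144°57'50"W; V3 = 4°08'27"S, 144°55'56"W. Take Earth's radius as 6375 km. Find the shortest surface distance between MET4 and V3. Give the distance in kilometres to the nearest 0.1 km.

MET4: φ = -4.23722°, λ = -144.96389°
V3: φ = -4.14083°, λ = -144.93222°
Δφ = 0.0964°,  Δλ = 0.0317°
a = sin²(Δφ/2) + cos φ₁ cos φ₂ sin²(Δλ/2) = 0.000001
c = 2·arcsin(√a) = 0.001770 rad = 0.1014°
d = R·c = 6375 × 0.001770 = 11.3 km

11.3 km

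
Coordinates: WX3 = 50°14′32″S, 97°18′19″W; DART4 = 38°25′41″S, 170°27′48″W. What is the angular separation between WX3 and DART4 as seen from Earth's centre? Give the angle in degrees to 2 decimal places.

51.47°

WX3: φ = -50.24222°, λ = -97.30528°
DART4: φ = -38.42806°, λ = -170.46333°
Δφ = 11.8142°,  Δλ = -73.1581°
a = sin²(Δφ/2) + cos φ₁ cos φ₂ sin²(Δλ/2) = 0.188518
c = 2·arcsin(√a) = 0.898269 rad = 51.4670°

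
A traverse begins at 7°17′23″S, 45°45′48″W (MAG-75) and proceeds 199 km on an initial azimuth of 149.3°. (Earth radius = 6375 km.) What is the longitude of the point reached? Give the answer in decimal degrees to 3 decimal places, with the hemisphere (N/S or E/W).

44.839°W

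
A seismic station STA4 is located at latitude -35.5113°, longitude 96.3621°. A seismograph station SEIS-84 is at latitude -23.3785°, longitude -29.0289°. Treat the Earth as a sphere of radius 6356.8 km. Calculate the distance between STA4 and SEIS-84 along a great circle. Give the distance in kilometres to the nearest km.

Δφ = 12.1328°,  Δλ = -125.3910°
a = sin²(Δφ/2) + cos φ₁ cos φ₂ sin²(Δλ/2) = 0.601120
c = 2·arcsin(√a) = 1.774441 rad = 101.6680°
d = R·c = 6356.8 × 1.774441 = 11279.8 km

11280 km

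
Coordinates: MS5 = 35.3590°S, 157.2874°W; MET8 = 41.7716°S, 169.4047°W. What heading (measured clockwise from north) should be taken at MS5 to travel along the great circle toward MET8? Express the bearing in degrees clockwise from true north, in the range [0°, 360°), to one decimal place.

232.2°

Δλ = -12.1173°
y = sin Δλ · cos φ₂ = -0.156555
x = cos φ₁ sin φ₂ − sin φ₁ cos φ₂ cos Δλ = -0.121303
θ = atan2(y, x) = -127.7696° → 232.2304° (mod 360°)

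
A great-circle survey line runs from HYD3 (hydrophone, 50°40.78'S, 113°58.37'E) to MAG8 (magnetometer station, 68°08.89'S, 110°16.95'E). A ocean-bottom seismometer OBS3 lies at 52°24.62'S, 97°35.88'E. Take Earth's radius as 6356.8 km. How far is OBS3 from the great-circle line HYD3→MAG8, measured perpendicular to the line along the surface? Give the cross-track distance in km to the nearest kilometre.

1070 km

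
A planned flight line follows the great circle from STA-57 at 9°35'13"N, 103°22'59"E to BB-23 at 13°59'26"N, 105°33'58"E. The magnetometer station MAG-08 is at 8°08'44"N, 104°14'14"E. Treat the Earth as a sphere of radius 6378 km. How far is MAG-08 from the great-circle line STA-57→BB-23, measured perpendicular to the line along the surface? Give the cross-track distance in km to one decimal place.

154.3 km

STA-57: φ = +9.58694°, λ = +103.38306°
BB-23: φ = +13.99056°, λ = +105.56611°
MAG-08: φ = +8.14556°, λ = +104.23722°
δ₁₃ = central angle STA-57→MAG-08 = 0.029152 rad  (haversine)
θ₁₃ = bearing STA-57→MAG-08 = 149.583°,  θ₁₂ = bearing STA-57→BB-23 = 25.672°
dₓₜ = R·arcsin(sin δ₁₃ · sin(θ₁₃ − θ₁₂)) = 6378·arcsin(0.02915·sin(123.912°)) = 154.297 km
|dₓₜ| = 154.297 km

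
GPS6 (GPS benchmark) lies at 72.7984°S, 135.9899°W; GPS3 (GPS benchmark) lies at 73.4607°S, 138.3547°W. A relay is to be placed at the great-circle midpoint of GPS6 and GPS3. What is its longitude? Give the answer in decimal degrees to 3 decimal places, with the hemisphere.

137.150°W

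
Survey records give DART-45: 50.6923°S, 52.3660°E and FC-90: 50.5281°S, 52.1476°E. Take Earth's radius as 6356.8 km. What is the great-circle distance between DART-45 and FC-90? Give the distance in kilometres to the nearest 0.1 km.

23.8 km

Δφ = 0.1642°,  Δλ = -0.2184°
a = sin²(Δφ/2) + cos φ₁ cos φ₂ sin²(Δλ/2) = 0.000004
c = 2·arcsin(√a) = 0.003750 rad = 0.2149°
d = R·c = 6356.8 × 0.003750 = 23.8 km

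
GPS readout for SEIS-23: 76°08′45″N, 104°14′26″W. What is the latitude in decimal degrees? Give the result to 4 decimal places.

76° + 8′/60 + 45″/3600 = 76 + 0.13333 + 0.01250 = 76.1458°

76.1458°N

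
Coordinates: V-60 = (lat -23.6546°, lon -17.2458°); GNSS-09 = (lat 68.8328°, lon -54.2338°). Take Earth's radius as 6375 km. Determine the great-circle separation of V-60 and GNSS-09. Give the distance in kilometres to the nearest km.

10716 km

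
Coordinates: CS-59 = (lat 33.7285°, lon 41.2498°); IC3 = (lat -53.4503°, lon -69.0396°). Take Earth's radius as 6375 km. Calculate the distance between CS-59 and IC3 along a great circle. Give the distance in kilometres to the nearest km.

Δφ = -87.1788°,  Δλ = -110.2894°
a = sin²(Δφ/2) + cos φ₁ cos φ₂ sin²(Δλ/2) = 0.808903
c = 2·arcsin(√a) = 2.236746 rad = 128.1561°
d = R·c = 6375 × 2.236746 = 14259.3 km

14259 km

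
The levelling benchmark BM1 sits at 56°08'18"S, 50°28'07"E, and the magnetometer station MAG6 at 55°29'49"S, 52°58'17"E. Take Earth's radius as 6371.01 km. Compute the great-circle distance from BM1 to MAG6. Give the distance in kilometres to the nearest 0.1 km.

BM1: φ = -56.13833°, λ = +50.46861°
MAG6: φ = -55.49694°, λ = +52.97139°
Δφ = 0.6414°,  Δλ = 2.5028°
a = sin²(Δφ/2) + cos φ₁ cos φ₂ sin²(Δλ/2) = 0.000182
c = 2·arcsin(√a) = 0.026972 rad = 1.5454°
d = R·c = 6371.01 × 0.026972 = 171.8 km

171.8 km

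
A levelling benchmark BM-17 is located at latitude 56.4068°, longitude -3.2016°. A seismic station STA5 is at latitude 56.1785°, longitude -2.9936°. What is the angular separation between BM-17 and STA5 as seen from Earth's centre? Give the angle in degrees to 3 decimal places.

Δφ = -0.2283°,  Δλ = 0.2080°
a = sin²(Δφ/2) + cos φ₁ cos φ₂ sin²(Δλ/2) = 0.000005
c = 2·arcsin(√a) = 0.004465 rad = 0.2558°

0.256°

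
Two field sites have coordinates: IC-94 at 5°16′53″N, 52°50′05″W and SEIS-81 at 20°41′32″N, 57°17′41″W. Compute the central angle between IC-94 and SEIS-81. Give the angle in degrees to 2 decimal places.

IC-94: φ = +5.28139°, λ = -52.83472°
SEIS-81: φ = +20.69222°, λ = -57.29472°
Δφ = 15.4108°,  Δλ = -4.4600°
a = sin²(Δφ/2) + cos φ₁ cos φ₂ sin²(Δλ/2) = 0.019388
c = 2·arcsin(√a) = 0.279388 rad = 16.0077°

16.01°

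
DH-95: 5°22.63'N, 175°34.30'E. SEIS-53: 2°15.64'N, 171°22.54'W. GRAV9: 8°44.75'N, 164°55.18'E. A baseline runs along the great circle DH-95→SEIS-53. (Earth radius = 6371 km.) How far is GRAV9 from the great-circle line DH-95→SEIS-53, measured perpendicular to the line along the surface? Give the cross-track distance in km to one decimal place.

DH-95: φ = +5.37717°, λ = +175.57167°
SEIS-53: φ = +2.26067°, λ = -171.37567°
GRAV9: φ = +8.74583°, λ = +164.91967°
δ₁₃ = central angle DH-95→GRAV9 = 0.193613 rad  (haversine)
θ₁₃ = bearing DH-95→GRAV9 = 288.282°,  θ₁₂ = bearing DH-95→SEIS-53 = 102.963°
dₓₜ = R·arcsin(sin δ₁₃ · sin(θ₁₃ − θ₁₂)) = 6371·arcsin(0.19241·sin(185.319°)) = -113.638 km
|dₓₜ| = 113.638 km

113.6 km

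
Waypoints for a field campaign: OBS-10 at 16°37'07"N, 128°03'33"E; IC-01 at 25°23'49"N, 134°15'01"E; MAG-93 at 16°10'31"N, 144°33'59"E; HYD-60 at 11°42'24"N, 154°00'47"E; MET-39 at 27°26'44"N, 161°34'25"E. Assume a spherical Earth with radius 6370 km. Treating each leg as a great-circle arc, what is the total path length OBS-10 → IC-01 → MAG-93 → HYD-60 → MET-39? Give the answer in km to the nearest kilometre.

OBS-10: φ = +16.61861°, λ = +128.05917°
IC-01: φ = +25.39694°, λ = +134.25028°
MAG-93: φ = +16.17528°, λ = +144.56639°
HYD-60: φ = +11.70667°, λ = +154.01306°
MET-39: φ = +27.44556°, λ = +161.57361°
OBS-10→IC-01: c = 0.183355 rad, d = 1167.97 km
IC-01→MAG-93: c = 0.232685 rad, d = 1482.20 km
MAG-93→HYD-60: c = 0.177961 rad, d = 1133.61 km
HYD-60→MET-39: c = 0.301294 rad, d = 1919.25 km
Total = 1167.97 + 1482.20 + 1133.61 + 1919.25 = 5703.03 km

5703 km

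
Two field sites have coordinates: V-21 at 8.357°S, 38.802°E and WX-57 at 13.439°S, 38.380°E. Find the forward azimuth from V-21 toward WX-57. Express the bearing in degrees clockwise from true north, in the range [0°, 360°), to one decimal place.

184.6°

Δλ = -0.4220°
y = sin Δλ · cos φ₂ = -0.007164
x = cos φ₁ sin φ₂ − sin φ₁ cos φ₂ cos Δλ = -0.088585
θ = atan2(y, x) = -175.3768° → 184.6232° (mod 360°)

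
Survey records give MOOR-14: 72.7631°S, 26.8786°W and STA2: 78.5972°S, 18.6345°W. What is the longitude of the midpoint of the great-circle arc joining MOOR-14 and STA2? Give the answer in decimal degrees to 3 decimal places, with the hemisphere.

23.581°W

Bx = cos φ₂ cos Δλ = 0.195662,  By = cos φ₂ sin Δλ = 0.028349
φₘ = atan2(sin φ₁ + sin φ₂, √((cos φ₁ + Bx)² + By²)) = -75.71426°
λₘ = λ₁ + atan2(By, cos φ₁ + Bx) = -23.58076°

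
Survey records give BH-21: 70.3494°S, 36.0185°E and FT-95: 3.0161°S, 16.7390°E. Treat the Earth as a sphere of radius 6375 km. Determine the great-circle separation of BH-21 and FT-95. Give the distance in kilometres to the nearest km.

7621 km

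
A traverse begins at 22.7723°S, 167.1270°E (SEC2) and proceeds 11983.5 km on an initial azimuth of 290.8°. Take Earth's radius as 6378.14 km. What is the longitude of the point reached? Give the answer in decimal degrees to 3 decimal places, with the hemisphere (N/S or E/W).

67.658°E

δ = d/R = 11983.5/6378.14 = 1.878839 rad
φ₂ = arcsin(sin φ₁ cos δ + cos φ₁ sin δ cos θ)
   = arcsin(-0.38707·-0.30319 + 0.92205·0.95293·0.35511) = 25.42768°
λ₂ = λ₁ + atan2(sin θ sin δ cos φ₁, cos δ − sin φ₁ sin φ₂) = 67.65787°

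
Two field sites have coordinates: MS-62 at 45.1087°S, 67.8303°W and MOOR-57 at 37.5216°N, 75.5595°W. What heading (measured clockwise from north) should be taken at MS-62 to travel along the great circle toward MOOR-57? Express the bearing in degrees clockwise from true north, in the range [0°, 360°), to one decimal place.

353.8°

Δλ = -7.7292°
y = sin Δλ · cos φ₂ = -0.106668
x = cos φ₁ sin φ₂ − sin φ₁ cos φ₂ cos Δλ = 0.986634
θ = atan2(y, x) = -6.1705° → 353.8295° (mod 360°)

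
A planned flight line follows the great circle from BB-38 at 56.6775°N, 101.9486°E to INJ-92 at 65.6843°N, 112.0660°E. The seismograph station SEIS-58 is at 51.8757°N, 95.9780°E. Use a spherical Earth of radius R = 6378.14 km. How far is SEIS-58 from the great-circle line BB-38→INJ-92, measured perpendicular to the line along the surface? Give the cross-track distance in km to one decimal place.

163.5 km

δ₁₃ = central angle BB-38→SEIS-58 = 0.103482 rad  (haversine)
θ₁₃ = bearing BB-38→SEIS-58 = 218.438°,  θ₁₂ = bearing BB-38→INJ-92 = 24.074°
dₓₜ = R·arcsin(sin δ₁₃ · sin(θ₁₃ − θ₁₂)) = 6378.14·arcsin(0.10330·sin(194.365°)) = -163.475 km
|dₓₜ| = 163.475 km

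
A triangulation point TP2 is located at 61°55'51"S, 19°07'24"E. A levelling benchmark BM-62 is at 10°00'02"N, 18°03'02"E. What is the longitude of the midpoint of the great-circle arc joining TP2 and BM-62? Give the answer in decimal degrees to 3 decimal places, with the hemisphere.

18.397°E

TP2: φ = -61.93083°, λ = +19.12333°
BM-62: φ = +10.00056°, λ = +18.05056°
Bx = cos φ₂ cos Δλ = 0.984633,  By = cos φ₂ sin Δλ = -0.018438
φₘ = atan2(sin φ₁ + sin φ₂, √((cos φ₁ + Bx)² + By²)) = -25.96600°
λₘ = λ₁ + atan2(By, cos φ₁ + Bx) = 18.39740°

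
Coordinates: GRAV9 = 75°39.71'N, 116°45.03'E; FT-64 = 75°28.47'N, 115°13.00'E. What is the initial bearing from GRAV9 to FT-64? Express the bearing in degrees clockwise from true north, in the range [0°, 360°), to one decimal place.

GRAV9: φ = +75.66183°, λ = +116.75050°
FT-64: φ = +75.47450°, λ = +115.21667°
Δλ = -1.5338°
y = sin Δλ · cos φ₂ = -0.006714
x = cos φ₁ sin φ₂ − sin φ₁ cos φ₂ cos Δλ = -0.003183
θ = atan2(y, x) = -115.3631° → 244.6369° (mod 360°)

244.6°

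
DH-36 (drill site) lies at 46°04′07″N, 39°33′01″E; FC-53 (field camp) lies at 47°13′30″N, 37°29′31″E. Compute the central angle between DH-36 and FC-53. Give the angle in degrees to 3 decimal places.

1.826°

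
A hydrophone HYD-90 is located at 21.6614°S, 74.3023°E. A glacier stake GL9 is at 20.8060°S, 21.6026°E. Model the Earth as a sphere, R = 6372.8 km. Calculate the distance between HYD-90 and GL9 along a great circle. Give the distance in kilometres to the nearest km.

5437 km

Δφ = 0.8554°,  Δλ = -52.6997°
a = sin²(Δφ/2) + cos φ₁ cos φ₂ sin²(Δλ/2) = 0.171208
c = 2·arcsin(√a) = 0.853188 rad = 48.8841°
d = R·c = 6372.8 × 0.853188 = 5437.2 km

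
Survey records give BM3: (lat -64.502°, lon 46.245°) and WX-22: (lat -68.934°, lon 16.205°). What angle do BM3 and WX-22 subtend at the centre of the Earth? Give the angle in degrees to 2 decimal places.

Δφ = -4.4320°,  Δλ = -30.0400°
a = sin²(Δφ/2) + cos φ₁ cos φ₂ sin²(Δλ/2) = 0.011887
c = 2·arcsin(√a) = 0.218492 rad = 12.5187°

12.52°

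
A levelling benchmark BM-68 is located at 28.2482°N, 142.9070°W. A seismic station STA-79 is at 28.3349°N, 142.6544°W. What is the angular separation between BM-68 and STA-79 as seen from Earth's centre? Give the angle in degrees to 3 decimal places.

Δφ = 0.0867°,  Δλ = 0.2526°
a = sin²(Δφ/2) + cos φ₁ cos φ₂ sin²(Δλ/2) = 0.000004
c = 2·arcsin(√a) = 0.004167 rad = 0.2387°

0.239°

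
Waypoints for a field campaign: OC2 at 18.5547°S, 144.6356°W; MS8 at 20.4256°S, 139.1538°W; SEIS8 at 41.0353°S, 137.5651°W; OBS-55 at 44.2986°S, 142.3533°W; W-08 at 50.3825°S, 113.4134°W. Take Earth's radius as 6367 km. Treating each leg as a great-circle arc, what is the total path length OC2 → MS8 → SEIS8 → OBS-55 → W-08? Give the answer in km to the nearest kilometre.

OC2→MS8: c = 0.095913 rad, d = 610.68 km
MS8→SEIS8: c = 0.360478 rad, d = 2295.17 km
SEIS8→OBS-55: c = 0.083757 rad, d = 533.28 km
OBS-55→W-08: c = 0.355770 rad, d = 2265.19 km
Total = 610.68 + 2295.17 + 533.28 + 2265.19 = 5704.31 km

5704 km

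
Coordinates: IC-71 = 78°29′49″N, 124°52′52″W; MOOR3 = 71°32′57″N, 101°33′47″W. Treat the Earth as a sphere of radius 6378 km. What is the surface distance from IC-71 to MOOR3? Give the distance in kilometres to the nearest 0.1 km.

1009.4 km

IC-71: φ = +78.49694°, λ = -124.88111°
MOOR3: φ = +71.54917°, λ = -101.56306°
Δφ = -6.9478°,  Δλ = 23.3181°
a = sin²(Δφ/2) + cos φ₁ cos φ₂ sin²(Δλ/2) = 0.006249
c = 2·arcsin(√a) = 0.158268 rad = 9.0681°
d = R·c = 6378 × 0.158268 = 1009.4 km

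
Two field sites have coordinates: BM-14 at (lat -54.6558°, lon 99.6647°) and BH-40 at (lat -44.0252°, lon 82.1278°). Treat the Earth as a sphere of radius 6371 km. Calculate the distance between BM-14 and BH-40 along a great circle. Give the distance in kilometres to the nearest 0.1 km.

Δφ = 10.6306°,  Δλ = -17.5369°
a = sin²(Δφ/2) + cos φ₁ cos φ₂ sin²(Δλ/2) = 0.018248
c = 2·arcsin(√a) = 0.270996 rad = 15.5269°
d = R·c = 6371 × 0.270996 = 1726.5 km

1726.5 km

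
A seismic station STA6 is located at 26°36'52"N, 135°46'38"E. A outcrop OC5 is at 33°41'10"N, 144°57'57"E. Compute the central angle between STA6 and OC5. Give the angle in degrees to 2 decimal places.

STA6: φ = +26.61444°, λ = +135.77722°
OC5: φ = +33.68611°, λ = +144.96583°
Δφ = 7.0717°,  Δλ = 9.1886°
a = sin²(Δφ/2) + cos φ₁ cos φ₂ sin²(Δλ/2) = 0.008577
c = 2·arcsin(√a) = 0.185485 rad = 10.6275°

10.63°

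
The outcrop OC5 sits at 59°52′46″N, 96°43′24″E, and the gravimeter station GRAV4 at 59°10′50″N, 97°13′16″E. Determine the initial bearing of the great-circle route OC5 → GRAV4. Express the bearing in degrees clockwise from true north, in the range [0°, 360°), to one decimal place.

OC5: φ = +59.87944°, λ = +96.72333°
GRAV4: φ = +59.18056°, λ = +97.22111°
Δλ = 0.4978°
y = sin Δλ · cos φ₂ = 0.004451
x = cos φ₁ sin φ₂ − sin φ₁ cos φ₂ cos Δλ = -0.012181
θ = atan2(y, x) = 159.9271° → 159.9271° (mod 360°)

159.9°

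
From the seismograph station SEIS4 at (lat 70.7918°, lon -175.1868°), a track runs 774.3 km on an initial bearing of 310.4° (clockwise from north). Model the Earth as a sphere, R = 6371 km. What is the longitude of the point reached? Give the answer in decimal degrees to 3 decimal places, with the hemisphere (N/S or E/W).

δ = d/R = 774.3/6371 = 0.121535 rad
φ₂ = arcsin(sin φ₁ cos δ + cos φ₁ sin δ cos θ)
   = arcsin(0.94433·0.99262 + 0.32900·0.12124·0.64812) = 74.41120°
λ₂ = λ₁ + atan2(sin θ sin δ cos φ₁, cos δ − sin φ₁ sin φ₂) = 164.71916°

164.719°E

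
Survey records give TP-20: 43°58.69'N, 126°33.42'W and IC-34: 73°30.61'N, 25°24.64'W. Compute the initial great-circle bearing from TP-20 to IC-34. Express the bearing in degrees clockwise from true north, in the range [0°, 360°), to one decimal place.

TP-20: φ = +43.97817°, λ = -126.55700°
IC-34: φ = +73.51017°, λ = -25.41067°
Δλ = 101.1463°
y = sin Δλ · cos φ₂ = 0.278491
x = cos φ₁ sin φ₂ − sin φ₁ cos φ₂ cos Δλ = 0.728109
θ = atan2(y, x) = 20.9311° → 20.9311° (mod 360°)

20.9°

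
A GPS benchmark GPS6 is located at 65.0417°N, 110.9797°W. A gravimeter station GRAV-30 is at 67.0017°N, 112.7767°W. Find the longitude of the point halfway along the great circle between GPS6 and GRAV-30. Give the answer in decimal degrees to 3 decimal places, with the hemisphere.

111.844°W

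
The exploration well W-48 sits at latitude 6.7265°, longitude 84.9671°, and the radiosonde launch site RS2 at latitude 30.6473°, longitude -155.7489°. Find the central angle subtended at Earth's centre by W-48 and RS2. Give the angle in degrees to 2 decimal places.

110.99°

Δφ = 23.9208°,  Δλ = 119.2840°
a = sin²(Δφ/2) + cos φ₁ cos φ₂ sin²(Δλ/2) = 0.679106
c = 2·arcsin(√a) = 1.937149 rad = 110.9905°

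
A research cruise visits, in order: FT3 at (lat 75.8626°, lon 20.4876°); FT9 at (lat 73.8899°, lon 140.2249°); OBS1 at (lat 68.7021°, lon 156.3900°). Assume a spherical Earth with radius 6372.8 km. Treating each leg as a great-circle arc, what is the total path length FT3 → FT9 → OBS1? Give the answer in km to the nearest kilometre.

3714 km

FT3→FT9: c = 0.455561 rad, d = 2903.20 km
FT9→OBS1: c = 0.127216 rad, d = 810.72 km
Total = 2903.20 + 810.72 = 3713.92 km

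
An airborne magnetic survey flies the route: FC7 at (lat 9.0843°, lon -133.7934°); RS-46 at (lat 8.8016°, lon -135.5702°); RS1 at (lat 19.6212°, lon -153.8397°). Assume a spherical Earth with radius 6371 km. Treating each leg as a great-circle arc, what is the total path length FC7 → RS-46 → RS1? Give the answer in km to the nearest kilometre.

2502 km

FC7→RS-46: c = 0.031029 rad, d = 197.68 km
RS-46→RS1: c = 0.361686 rad, d = 2304.30 km
Total = 197.68 + 2304.30 = 2501.98 km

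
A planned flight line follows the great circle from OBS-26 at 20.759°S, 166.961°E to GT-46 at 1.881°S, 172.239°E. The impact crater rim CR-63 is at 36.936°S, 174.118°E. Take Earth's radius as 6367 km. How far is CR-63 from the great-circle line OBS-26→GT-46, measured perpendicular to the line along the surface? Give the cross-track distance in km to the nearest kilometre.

δ₁₃ = central angle OBS-26→CR-63 = 0.302542 rad  (haversine)
θ₁₃ = bearing OBS-26→CR-63 = 160.474°,  θ₁₂ = bearing OBS-26→GT-46 = 15.933°
dₓₜ = R·arcsin(sin δ₁₃ · sin(θ₁₃ − θ₁₂)) = 6367·arcsin(0.29795·sin(144.541°)) = 1106.060 km
|dₓₜ| = 1106.060 km

1106 km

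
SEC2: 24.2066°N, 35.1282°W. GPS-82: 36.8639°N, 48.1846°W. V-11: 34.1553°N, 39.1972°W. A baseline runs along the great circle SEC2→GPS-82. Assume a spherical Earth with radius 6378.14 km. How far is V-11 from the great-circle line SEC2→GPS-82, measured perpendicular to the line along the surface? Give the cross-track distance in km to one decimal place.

δ₁₃ = central angle SEC2→V-11 = 0.184324 rad  (haversine)
θ₁₃ = bearing SEC2→V-11 = 341.314°,  θ₁₂ = bearing SEC2→GPS-82 = 321.546°
dₓₜ = R·arcsin(sin δ₁₃ · sin(θ₁₃ − θ₁₂)) = 6378.14·arcsin(0.18328·sin(19.768°)) = 395.631 km
|dₓₜ| = 395.631 km

395.6 km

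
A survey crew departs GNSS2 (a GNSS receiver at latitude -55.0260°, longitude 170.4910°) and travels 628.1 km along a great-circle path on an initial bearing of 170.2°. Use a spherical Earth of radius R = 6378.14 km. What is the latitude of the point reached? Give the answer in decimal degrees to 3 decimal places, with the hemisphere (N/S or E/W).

δ = d/R = 628.1/6378.14 = 0.098477 rad
φ₂ = arcsin(sin φ₁ cos δ + cos φ₁ sin δ cos θ)
   = arcsin(-0.81941·0.99516 + 0.57320·0.09832·-0.98541) = -60.57227°
λ₂ = λ₁ + atan2(sin θ sin δ cos φ₁, cos δ − sin φ₁ sin φ₂) = 172.44288°

60.572°S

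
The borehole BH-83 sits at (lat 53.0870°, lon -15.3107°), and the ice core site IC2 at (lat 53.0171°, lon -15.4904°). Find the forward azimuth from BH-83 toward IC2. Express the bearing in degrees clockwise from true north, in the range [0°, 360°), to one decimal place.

237.2°

Δλ = -0.1797°
y = sin Δλ · cos φ₂ = -0.001887
x = cos φ₁ sin φ₂ − sin φ₁ cos φ₂ cos Δλ = -0.001218
θ = atan2(y, x) = -122.8362° → 237.1638° (mod 360°)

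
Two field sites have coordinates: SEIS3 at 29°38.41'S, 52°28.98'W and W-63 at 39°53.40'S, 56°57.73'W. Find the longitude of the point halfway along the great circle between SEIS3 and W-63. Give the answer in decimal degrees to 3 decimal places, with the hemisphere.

SEIS3: φ = -29.64017°, λ = -52.48300°
W-63: φ = -39.89000°, λ = -56.96217°
Bx = cos φ₂ cos Δλ = 0.764934,  By = cos φ₂ sin Δλ = -0.059922
φₘ = atan2(sin φ₁ + sin φ₂, √((cos φ₁ + Bx)² + By²)) = -34.78552°
λₘ = λ₁ + atan2(By, cos φ₁ + Bx) = -54.58309°

54.583°W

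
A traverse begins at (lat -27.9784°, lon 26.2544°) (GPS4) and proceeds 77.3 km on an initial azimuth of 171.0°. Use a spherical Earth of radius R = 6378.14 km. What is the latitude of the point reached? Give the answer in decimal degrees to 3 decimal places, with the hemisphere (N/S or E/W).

28.664°S

δ = d/R = 77.3/6378.14 = 0.012120 rad
φ₂ = arcsin(sin φ₁ cos δ + cos φ₁ sin δ cos θ)
   = arcsin(-0.46914·0.99993 + 0.88312·0.01212·-0.98769) = -28.66419°
λ₂ = λ₁ + atan2(sin θ sin δ cos φ₁, cos δ − sin φ₁ sin φ₂) = 26.37820°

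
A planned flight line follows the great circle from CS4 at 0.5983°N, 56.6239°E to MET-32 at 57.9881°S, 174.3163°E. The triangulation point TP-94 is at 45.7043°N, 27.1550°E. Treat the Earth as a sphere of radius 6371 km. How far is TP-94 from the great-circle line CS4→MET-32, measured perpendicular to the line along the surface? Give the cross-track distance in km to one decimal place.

δ₁₃ = central angle CS4→TP-94 = 0.907839 rad  (haversine)
θ₁₃ = bearing CS4→TP-94 = 334.158°,  θ₁₂ = bearing CS4→MET-32 = 150.958°
dₓₜ = R·arcsin(sin δ₁₃ · sin(θ₁₃ − θ₁₂)) = 6371·arcsin(0.78818·sin(183.200°)) = -280.376 km
|dₓₜ| = 280.376 km

280.4 km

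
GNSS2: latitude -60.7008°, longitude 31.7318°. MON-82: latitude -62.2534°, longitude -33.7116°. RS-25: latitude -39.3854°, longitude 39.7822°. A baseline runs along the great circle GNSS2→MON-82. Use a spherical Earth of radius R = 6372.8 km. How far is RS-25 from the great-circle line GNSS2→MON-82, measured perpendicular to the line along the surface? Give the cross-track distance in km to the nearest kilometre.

1580 km

δ₁₃ = central angle GNSS2→RS-25 = 0.382147 rad  (haversine)
θ₁₃ = bearing GNSS2→RS-25 = 16.873°,  θ₁₂ = bearing GNSS2→MON-82 = 238.023°
dₓₜ = R·arcsin(sin δ₁₃ · sin(θ₁₃ − θ₁₂)) = 6372.8·arcsin(0.37291·sin(-221.150°)) = 1579.943 km
|dₓₜ| = 1579.943 km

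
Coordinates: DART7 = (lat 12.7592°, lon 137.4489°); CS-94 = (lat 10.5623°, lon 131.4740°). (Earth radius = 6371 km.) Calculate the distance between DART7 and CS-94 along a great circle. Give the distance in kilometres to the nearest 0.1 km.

695.0 km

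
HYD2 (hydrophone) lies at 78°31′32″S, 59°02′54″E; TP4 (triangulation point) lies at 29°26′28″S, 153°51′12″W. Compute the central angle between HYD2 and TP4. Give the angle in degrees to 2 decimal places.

HYD2: φ = -78.52556°, λ = +59.04833°
TP4: φ = -29.44111°, λ = -153.85333°
Δφ = 49.0844°,  Δλ = 147.0983°
a = sin²(Δφ/2) + cos φ₁ cos φ₂ sin²(Δλ/2) = 0.331875
c = 2·arcsin(√a) = 1.227863 rad = 70.3514°

70.35°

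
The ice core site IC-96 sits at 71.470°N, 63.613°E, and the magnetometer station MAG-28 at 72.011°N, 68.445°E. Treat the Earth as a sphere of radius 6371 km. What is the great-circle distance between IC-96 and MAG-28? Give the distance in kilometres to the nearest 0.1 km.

Δφ = 0.5410°,  Δλ = 4.8320°
a = sin²(Δφ/2) + cos φ₁ cos φ₂ sin²(Δλ/2) = 0.000197
c = 2·arcsin(√a) = 0.028051 rad = 1.6072°
d = R·c = 6371 × 0.028051 = 178.7 km

178.7 km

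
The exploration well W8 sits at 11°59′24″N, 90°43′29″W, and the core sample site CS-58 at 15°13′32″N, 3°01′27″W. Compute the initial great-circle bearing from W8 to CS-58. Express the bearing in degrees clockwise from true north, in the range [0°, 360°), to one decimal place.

W8: φ = +11.99000°, λ = -90.72472°
CS-58: φ = +15.22556°, λ = -3.02417°
Δλ = 87.7006°
y = sin Δλ · cos φ₂ = 0.964123
x = cos φ₁ sin φ₂ − sin φ₁ cos φ₂ cos Δλ = 0.248848
θ = atan2(y, x) = 75.5274° → 75.5274° (mod 360°)

75.5°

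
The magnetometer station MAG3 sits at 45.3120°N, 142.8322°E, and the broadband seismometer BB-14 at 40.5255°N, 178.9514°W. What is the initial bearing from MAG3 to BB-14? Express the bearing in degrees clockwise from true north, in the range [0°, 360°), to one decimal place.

86.1°

Δλ = 38.2164°
y = sin Δλ · cos φ₂ = 0.470234
x = cos φ₁ sin φ₂ − sin φ₁ cos φ₂ cos Δλ = 0.032376
θ = atan2(y, x) = 86.0613° → 86.0613° (mod 360°)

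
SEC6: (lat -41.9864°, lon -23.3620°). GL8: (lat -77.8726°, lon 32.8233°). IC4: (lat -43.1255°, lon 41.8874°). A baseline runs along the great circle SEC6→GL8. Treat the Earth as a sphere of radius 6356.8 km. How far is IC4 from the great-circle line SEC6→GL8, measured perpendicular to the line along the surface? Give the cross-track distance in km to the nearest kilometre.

δ₁₃ = central angle SEC6→IC4 = 0.816979 rad  (haversine)
θ₁₃ = bearing SEC6→IC4 = 114.618°,  θ₁₂ = bearing SEC6→GL8 = 164.936°
dₓₜ = R·arcsin(sin δ₁₃ · sin(θ₁₃ − θ₁₂)) = 6356.8·arcsin(0.72908·sin(-50.318°)) = -3786.824 km
|dₓₜ| = 3786.824 km

3787 km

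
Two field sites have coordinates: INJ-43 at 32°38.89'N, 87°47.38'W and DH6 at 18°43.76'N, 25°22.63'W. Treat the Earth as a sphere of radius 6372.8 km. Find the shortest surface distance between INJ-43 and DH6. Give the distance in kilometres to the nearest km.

6356 km

INJ-43: φ = +32.64817°, λ = -87.78967°
DH6: φ = +18.72933°, λ = -25.37717°
Δφ = -13.9188°,  Δλ = 62.4125°
a = sin²(Δφ/2) + cos φ₁ cos φ₂ sin²(Δλ/2) = 0.228745
c = 2·arcsin(√a) = 0.997375 rad = 57.1454°
d = R·c = 6372.8 × 0.997375 = 6356.1 km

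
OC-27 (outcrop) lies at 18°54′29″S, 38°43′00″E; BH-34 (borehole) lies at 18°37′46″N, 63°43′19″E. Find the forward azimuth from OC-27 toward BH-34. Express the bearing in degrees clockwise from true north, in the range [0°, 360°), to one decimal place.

OC-27: φ = -18.90806°, λ = +38.71667°
BH-34: φ = +18.62944°, λ = +63.72194°
Δλ = 25.0053°
y = sin Δλ · cos φ₂ = 0.400554
x = cos φ₁ sin φ₂ − sin φ₁ cos φ₂ cos Δλ = 0.580498
θ = atan2(y, x) = 34.6064° → 34.6064° (mod 360°)

34.6°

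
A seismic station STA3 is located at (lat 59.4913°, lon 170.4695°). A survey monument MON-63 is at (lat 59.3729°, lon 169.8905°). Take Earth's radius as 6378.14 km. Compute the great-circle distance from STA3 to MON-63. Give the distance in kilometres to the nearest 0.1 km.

35.3 km

Δφ = -0.1184°,  Δλ = -0.5790°
a = sin²(Δφ/2) + cos φ₁ cos φ₂ sin²(Δλ/2) = 0.000008
c = 2·arcsin(√a) = 0.005539 rad = 0.3174°
d = R·c = 6378.14 × 0.005539 = 35.3 km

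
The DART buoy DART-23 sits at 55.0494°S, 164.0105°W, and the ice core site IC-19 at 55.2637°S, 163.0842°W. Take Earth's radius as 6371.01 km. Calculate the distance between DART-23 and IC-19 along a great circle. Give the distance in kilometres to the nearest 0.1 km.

63.5 km

Δφ = -0.2143°,  Δλ = 0.9263°
a = sin²(Δφ/2) + cos φ₁ cos φ₂ sin²(Δλ/2) = 0.000025
c = 2·arcsin(√a) = 0.009965 rad = 0.5710°
d = R·c = 6371.01 × 0.009965 = 63.5 km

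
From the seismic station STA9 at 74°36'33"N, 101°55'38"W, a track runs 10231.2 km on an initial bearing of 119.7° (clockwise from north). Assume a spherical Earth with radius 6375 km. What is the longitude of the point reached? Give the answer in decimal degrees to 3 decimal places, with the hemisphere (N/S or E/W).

STA9: φ = +74.60917°, λ = -101.92722°
δ = d/R = 10231.2/6375 = 1.604894 rad
φ₂ = arcsin(sin φ₁ cos δ + cos φ₁ sin δ cos θ)
   = arcsin(0.96414·-0.03409 + 0.26540·0.99942·-0.49546) = -9.45587°
λ₂ = λ₁ + atan2(sin θ sin δ cos φ₁, cos δ − sin φ₁ sin φ₂) = -40.27463°

40.275°W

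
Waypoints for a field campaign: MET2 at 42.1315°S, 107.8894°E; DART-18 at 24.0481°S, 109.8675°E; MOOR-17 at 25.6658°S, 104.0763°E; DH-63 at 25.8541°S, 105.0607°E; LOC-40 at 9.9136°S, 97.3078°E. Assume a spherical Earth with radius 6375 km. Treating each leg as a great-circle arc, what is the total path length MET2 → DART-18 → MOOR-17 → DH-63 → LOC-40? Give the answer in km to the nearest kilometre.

MET2→DART-18: c = 0.316912 rad, d = 2020.32 km
DART-18→MOOR-17: c = 0.095948 rad, d = 611.67 km
MOOR-17→DH-63: c = 0.015819 rad, d = 100.84 km
DH-63→LOC-40: c = 0.306338 rad, d = 1952.91 km
Total = 2020.32 + 611.67 + 100.84 + 1952.91 = 4685.74 km

4686 km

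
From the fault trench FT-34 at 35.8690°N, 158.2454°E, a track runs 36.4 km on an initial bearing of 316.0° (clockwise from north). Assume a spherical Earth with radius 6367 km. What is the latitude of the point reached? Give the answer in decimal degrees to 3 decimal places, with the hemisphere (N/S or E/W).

36.104°N

δ = d/R = 36.4/6367 = 0.005717 rad
φ₂ = arcsin(sin φ₁ cos δ + cos φ₁ sin δ cos θ)
   = arcsin(0.58593·0.99998 + 0.81036·0.00572·0.71934) = 36.10430°
λ₂ = λ₁ + atan2(sin θ sin δ cos φ₁, cos δ − sin φ₁ sin φ₂) = 157.96377°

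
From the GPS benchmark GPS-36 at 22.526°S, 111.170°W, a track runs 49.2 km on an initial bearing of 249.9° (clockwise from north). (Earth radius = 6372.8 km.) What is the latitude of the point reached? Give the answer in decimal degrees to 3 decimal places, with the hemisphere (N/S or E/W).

22.677°S

δ = d/R = 49.2/6372.8 = 0.007720 rad
φ₂ = arcsin(sin φ₁ cos δ + cos φ₁ sin δ cos θ)
   = arcsin(-0.38310·0.99997 + 0.92371·0.00772·-0.34366) = -22.67739°
λ₂ = λ₁ + atan2(sin θ sin δ cos φ₁, cos δ − sin φ₁ sin φ₂) = -111.62021°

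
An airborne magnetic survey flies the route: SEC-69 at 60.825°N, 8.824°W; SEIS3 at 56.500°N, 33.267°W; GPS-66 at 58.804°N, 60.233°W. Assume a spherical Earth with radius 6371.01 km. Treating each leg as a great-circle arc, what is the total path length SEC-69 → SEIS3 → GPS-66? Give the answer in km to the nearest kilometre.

3096 km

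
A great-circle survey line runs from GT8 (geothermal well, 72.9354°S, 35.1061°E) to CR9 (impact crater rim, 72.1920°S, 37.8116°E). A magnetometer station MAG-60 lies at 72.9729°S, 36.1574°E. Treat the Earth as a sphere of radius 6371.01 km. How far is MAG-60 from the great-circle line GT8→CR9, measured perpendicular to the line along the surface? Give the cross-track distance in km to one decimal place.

25.9 km

δ₁₃ = central angle GT8→MAG-60 = 0.005418 rad  (haversine)
θ₁₃ = bearing GT8→MAG-60 = 97.440°,  θ₁₂ = bearing GT8→CR9 = 48.775°
dₓₜ = R·arcsin(sin δ₁₃ · sin(θ₁₃ − θ₁₂)) = 6371.01·arcsin(0.00542·sin(48.665°)) = 25.919 km
|dₓₜ| = 25.919 km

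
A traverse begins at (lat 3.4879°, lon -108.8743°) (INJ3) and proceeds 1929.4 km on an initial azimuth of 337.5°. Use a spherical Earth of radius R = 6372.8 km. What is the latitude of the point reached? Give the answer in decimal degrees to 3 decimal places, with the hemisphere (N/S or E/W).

δ = d/R = 1929.4/6372.8 = 0.302755 rad
φ₂ = arcsin(sin φ₁ cos δ + cos φ₁ sin δ cos θ)
   = arcsin(0.06084·0.95452 + 0.99815·0.29815·0.92388) = 19.45197°
λ₂ = λ₁ + atan2(sin θ sin δ cos φ₁, cos δ − sin φ₁ sin φ₂) = -115.82438°

19.452°N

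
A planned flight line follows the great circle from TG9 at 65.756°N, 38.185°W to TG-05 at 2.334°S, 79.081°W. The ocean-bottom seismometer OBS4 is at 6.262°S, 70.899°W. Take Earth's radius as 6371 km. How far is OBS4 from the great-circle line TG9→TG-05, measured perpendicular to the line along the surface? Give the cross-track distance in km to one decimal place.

992.1 km

δ₁₃ = central angle TG9→OBS4 = 1.324336 rad  (haversine)
θ₁₃ = bearing TG9→OBS4 = 213.639°,  θ₁₂ = bearing TG9→TG-05 = 222.842°
dₓₜ = R·arcsin(sin δ₁₃ · sin(θ₁₃ − θ₁₂)) = 6371·arcsin(0.96978·sin(-9.202°)) = -992.089 km
|dₓₜ| = 992.089 km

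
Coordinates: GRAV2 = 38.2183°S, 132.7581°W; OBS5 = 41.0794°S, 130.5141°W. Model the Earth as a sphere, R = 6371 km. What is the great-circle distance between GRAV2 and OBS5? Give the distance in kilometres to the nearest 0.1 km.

371.6 km

Δφ = -2.8611°,  Δλ = 2.2440°
a = sin²(Δφ/2) + cos φ₁ cos φ₂ sin²(Δλ/2) = 0.000850
c = 2·arcsin(√a) = 0.058329 rad = 3.3420°
d = R·c = 6371 × 0.058329 = 371.6 km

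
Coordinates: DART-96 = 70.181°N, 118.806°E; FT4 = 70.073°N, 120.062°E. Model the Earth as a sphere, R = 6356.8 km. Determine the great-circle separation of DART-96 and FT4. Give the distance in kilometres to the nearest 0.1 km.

Δφ = -0.1080°,  Δλ = 1.2560°
a = sin²(Δφ/2) + cos φ₁ cos φ₂ sin²(Δλ/2) = 0.000015
c = 2·arcsin(√a) = 0.007686 rad = 0.4404°
d = R·c = 6356.8 × 0.007686 = 48.9 km

48.9 km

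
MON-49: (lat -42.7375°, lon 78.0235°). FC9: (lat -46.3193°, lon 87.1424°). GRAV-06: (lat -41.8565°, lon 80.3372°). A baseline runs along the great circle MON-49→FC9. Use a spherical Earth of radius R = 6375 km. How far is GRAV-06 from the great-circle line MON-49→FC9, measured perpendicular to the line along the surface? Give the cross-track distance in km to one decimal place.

182.5 km

δ₁₃ = central angle MON-49→GRAV-06 = 0.033593 rad  (haversine)
θ₁₃ = bearing MON-49→GRAV-06 = 63.543°,  θ₁₂ = bearing MON-49→FC9 = 122.001°
dₓₜ = R·arcsin(sin δ₁₃ · sin(θ₁₃ − θ₁₂)) = 6375·arcsin(0.03359·sin(-58.458°)) = -182.504 km
|dₓₜ| = 182.504 km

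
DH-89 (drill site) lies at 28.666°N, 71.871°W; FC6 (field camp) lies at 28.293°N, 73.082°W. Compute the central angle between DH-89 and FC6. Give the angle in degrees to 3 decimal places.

1.128°

Δφ = -0.3730°,  Δλ = -1.2110°
a = sin²(Δφ/2) + cos φ₁ cos φ₂ sin²(Δλ/2) = 0.000097
c = 2·arcsin(√a) = 0.019686 rad = 1.1279°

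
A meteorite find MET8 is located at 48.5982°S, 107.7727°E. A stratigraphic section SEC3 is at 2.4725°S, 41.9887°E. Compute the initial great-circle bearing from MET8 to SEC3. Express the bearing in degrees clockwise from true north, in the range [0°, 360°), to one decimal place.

287.0°

Δλ = -65.7840°
y = sin Δλ · cos φ₂ = -0.911157
x = cos φ₁ sin φ₂ − sin φ₁ cos φ₂ cos Δλ = 0.278854
θ = atan2(y, x) = -72.9836° → 287.0164° (mod 360°)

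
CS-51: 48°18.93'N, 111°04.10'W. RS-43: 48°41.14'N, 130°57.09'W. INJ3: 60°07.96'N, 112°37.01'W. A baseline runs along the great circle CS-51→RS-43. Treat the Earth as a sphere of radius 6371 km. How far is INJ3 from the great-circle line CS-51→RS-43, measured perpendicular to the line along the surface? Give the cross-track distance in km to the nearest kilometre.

1284 km

CS-51: φ = +48.31550°, λ = -111.06833°
RS-43: φ = +48.68567°, λ = -130.95150°
INJ3: φ = +60.13267°, λ = -112.61683°
δ₁₃ = central angle CS-51→INJ3 = 0.206838 rad  (haversine)
θ₁₃ = bearing CS-51→INJ3 = 356.243°,  θ₁₂ = bearing CS-51→RS-43 = 279.072°
dₓₜ = R·arcsin(sin δ₁₃ · sin(θ₁₃ − θ₁₂)) = 6371·arcsin(0.20537·sin(77.171°)) = 1284.411 km
|dₓₜ| = 1284.411 km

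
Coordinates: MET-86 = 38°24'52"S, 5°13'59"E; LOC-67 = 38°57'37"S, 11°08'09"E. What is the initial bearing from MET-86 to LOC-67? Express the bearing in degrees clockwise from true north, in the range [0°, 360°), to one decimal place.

MET-86: φ = -38.41444°, λ = +5.23306°
LOC-67: φ = -38.96028°, λ = +11.13583°
Δλ = 5.9028°
y = sin Δλ · cos φ₂ = 0.079967
x = cos φ₁ sin φ₂ − sin φ₁ cos φ₂ cos Δλ = -0.012088
θ = atan2(y, x) = 98.5960° → 98.5960° (mod 360°)

98.6°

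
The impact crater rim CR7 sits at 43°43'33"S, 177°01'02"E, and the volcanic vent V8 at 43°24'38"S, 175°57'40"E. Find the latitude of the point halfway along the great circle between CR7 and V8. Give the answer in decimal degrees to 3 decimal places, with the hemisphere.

CR7: φ = -43.72583°, λ = +177.01722°
V8: φ = -43.41056°, λ = +175.96111°
Bx = cos φ₂ cos Δλ = 0.726325,  By = cos φ₂ sin Δλ = -0.013390
φₘ = atan2(sin φ₁ + sin φ₂, √((cos φ₁ + Bx)² + By²)) = -43.56941°
λₘ = λ₁ + atan2(By, cos φ₁ + Bx) = 176.48778°

43.569°S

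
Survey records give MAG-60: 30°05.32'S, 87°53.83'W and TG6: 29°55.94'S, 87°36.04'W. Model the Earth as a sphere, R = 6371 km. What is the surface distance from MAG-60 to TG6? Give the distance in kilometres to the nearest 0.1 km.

MAG-60: φ = -30.08867°, λ = -87.89717°
TG6: φ = -29.93233°, λ = -87.60067°
Δφ = 0.1563°,  Δλ = 0.2965°
a = sin²(Δφ/2) + cos φ₁ cos φ₂ sin²(Δλ/2) = 0.000007
c = 2·arcsin(√a) = 0.005246 rad = 0.3006°
d = R·c = 6371 × 0.005246 = 33.4 km

33.4 km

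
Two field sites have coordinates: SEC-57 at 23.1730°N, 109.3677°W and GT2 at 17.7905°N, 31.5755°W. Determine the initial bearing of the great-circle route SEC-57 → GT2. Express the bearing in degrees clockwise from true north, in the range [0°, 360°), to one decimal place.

Δλ = 77.7922°
y = sin Δλ · cos φ₂ = 0.930649
x = cos φ₁ sin φ₂ − sin φ₁ cos φ₂ cos Δλ = 0.201656
θ = atan2(y, x) = 77.7740° → 77.7740° (mod 360°)

77.8°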